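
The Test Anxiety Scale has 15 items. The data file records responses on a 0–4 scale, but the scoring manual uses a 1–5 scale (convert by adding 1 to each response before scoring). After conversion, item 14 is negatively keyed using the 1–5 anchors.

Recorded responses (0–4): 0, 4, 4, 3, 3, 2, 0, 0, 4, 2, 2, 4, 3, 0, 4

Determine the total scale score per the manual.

54

Convert to 1–5: 1, 5, 5, 4, 4, 3, 1, 1, 5, 3, 3, 5, 4, 1, 5
Reverse-coded (reverse-coded value = 6 − response):
  item 14: 6 − 1 = 5
Scored: 1, 5, 5, 4, 4, 3, 1, 1, 5, 3, 3, 5, 4, 5, 5
Total = 54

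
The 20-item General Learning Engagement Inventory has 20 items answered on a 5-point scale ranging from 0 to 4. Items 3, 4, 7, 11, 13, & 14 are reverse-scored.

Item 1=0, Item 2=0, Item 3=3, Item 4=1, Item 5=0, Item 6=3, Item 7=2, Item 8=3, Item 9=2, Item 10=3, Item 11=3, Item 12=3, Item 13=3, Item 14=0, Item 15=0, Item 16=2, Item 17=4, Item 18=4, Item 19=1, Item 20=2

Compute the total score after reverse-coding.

39

Reverse-scored items use 4 − raw:
  item 3: 4 − 3 = 1
  item 4: 4 − 1 = 3
  item 7: 4 − 2 = 2
  item 11: 4 − 3 = 1
  item 13: 4 − 3 = 1
  item 14: 4 − 0 = 4
Scored responses: 0, 0, 1, 3, 0, 3, 2, 3, 2, 3, 1, 3, 1, 4, 0, 2, 4, 4, 1, 2
Total = 0 + 0 + 1 + 3 + 0 + 3 + 2 + 3 + 2 + 3 + 1 + 3 + 1 + 4 + 0 + 2 + 4 + 4 + 1 + 2 = 39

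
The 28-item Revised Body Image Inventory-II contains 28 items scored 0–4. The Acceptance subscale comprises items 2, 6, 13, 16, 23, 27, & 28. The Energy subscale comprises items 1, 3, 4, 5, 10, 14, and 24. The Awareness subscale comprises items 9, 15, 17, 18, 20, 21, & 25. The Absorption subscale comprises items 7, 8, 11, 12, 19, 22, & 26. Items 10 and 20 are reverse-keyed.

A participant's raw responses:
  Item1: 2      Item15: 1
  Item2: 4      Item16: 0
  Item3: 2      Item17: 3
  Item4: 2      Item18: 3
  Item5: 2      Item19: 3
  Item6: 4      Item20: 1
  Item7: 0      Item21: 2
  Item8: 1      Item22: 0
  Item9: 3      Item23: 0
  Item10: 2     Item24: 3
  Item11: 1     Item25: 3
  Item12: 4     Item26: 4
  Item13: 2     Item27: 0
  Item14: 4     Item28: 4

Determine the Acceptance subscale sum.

14

Acceptance items: 2, 6, 13, 16, 23, 27, 28.
  item 2: 4
  item 6: 4
  item 13: 2
  item 16: 0
  item 23: 0
  item 27: 0
  item 28: 4
Sum = 4 + 4 + 2 + 0 + 0 + 0 + 4 = 14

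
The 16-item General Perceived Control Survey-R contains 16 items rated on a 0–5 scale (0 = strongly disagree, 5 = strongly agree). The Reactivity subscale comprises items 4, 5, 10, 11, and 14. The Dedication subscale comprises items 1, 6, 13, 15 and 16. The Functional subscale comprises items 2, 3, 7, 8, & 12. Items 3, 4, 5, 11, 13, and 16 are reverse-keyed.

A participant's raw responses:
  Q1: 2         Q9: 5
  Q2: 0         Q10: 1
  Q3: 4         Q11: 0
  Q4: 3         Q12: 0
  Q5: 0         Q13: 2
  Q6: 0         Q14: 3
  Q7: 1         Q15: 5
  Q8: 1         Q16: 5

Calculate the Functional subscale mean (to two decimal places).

0.60

Functional items: 2, 3, 7, 8, 12.
Of these, item 3 is reverse-keyed; on a 0–5 scale, reversed = 5 − raw.
  item 2: 0
  item 3: 5 − 4 = 1
  item 7: 1
  item 8: 1
  item 12: 0
Sum = 0 + 1 + 1 + 1 + 0 = 3
Mean = 3 / 5 = 0.60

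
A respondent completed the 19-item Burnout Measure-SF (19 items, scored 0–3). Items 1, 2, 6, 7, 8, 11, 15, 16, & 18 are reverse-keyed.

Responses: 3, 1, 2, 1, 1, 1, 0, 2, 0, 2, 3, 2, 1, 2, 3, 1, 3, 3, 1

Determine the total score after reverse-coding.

Raw sum = 32. Reverse-keyed items: 1, 2, 6, 7, 8, 11, 15, 16, 18; their raw sum = 17.
Each reversal replaces raw with 3 − raw, changing the total by 3 − 2·raw per item.
Total = 32 + 9·3 − 2·17 = 32 + 27 − 34 = 25

25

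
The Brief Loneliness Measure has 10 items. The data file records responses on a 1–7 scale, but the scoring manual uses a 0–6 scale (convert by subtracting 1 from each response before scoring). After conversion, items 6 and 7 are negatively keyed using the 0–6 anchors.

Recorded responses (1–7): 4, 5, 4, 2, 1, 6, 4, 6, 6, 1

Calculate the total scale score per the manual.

25

Convert to 0–6: 3, 4, 3, 1, 0, 5, 3, 5, 5, 0
Reverse-coded (reversed = (0+6) − raw = 6 − raw):
  item 6: 6 − 5 = 1
  item 7: 6 − 3 = 3
Scored: 3, 4, 3, 1, 0, 1, 3, 5, 5, 0
Total = 25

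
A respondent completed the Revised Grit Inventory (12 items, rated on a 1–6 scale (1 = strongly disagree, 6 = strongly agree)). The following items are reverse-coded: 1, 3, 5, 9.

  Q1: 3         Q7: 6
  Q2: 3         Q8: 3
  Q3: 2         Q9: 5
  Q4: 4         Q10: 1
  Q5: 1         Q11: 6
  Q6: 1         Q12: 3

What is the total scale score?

44

Reverse-coded items use 7 − raw:
  item 1: 7 − 3 = 4
  item 3: 7 − 2 = 5
  item 5: 7 − 1 = 6
  item 9: 7 − 5 = 2
Scored responses: 4, 3, 5, 4, 6, 1, 6, 3, 2, 1, 6, 3
Total = 4 + 3 + 5 + 4 + 6 + 1 + 6 + 3 + 2 + 1 + 6 + 3 = 44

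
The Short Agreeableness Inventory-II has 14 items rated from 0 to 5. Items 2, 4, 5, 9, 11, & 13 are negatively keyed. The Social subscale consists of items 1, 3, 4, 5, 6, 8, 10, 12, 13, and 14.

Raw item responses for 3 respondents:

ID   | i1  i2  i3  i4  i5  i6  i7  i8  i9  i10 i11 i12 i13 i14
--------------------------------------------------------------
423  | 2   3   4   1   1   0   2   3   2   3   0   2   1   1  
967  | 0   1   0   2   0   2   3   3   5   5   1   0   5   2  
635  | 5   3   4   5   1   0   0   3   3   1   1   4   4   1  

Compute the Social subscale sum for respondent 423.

Respondent 423 raw: 2, 3, 4, 1, 1, 0, 2, 3, 2, 3, 0, 2, 1, 1.
Social items: 1, 3, 4, 5, 6, 8, 10, 12, 13, 14.
Reverse-coded (on a 0–5 scale, reversed = 5 − raw):
  item 1: 2
  item 3: 4
  item 4: 5 − 1 = 4
  item 5: 5 − 1 = 4
  item 6: 0
  item 8: 3
  item 10: 3
  item 12: 2
  item 13: 5 − 1 = 4
  item 14: 1
Sum = 2 + 4 + 4 + 4 + 0 + 3 + 3 + 2 + 4 + 1 = 27

27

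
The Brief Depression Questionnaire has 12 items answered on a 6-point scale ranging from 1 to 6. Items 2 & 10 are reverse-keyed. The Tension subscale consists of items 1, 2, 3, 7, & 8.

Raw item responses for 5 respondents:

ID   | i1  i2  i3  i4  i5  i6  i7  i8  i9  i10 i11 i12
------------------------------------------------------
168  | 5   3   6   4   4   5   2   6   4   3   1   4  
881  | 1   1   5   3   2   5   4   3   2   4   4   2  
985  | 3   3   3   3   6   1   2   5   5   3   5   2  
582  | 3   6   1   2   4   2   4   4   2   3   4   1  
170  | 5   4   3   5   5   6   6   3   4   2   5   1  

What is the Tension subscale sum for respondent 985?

Respondent 985 raw: 3, 3, 3, 3, 6, 1, 2, 5, 5, 3, 5, 2.
Tension items: 1, 2, 3, 7, 8.
Reverse-coded (reversed = (1+6) − raw = 7 − raw):
  item 1: 3
  item 2: 7 − 3 = 4
  item 3: 3
  item 7: 2
  item 8: 5
Sum = 3 + 4 + 3 + 2 + 5 = 17

17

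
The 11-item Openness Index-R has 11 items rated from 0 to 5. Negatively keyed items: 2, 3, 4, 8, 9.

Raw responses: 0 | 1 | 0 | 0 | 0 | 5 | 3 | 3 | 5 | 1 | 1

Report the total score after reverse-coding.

Reversing items 2, 3, 4, 8, and 9 with 5 − raw:
Total = 0 + (5−1) + (5−0) + (5−0) + 0 + 5 + 3 + (5−3) + (5−5) + 1 + 1
      = 0 + 4 + 5 + 5 + 0 + 5 + 3 + 2 + 0 + 1 + 1 = 26

26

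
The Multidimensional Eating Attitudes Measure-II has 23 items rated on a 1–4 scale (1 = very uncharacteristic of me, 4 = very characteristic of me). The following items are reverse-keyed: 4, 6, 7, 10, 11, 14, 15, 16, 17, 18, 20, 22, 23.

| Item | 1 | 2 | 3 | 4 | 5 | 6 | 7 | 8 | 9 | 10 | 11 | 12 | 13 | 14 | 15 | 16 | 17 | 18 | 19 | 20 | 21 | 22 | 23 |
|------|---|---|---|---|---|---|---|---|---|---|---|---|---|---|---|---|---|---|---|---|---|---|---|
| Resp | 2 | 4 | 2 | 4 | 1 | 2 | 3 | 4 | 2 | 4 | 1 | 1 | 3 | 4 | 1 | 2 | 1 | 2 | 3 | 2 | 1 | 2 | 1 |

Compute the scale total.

59

Raw sum = 52. Reverse-keyed items: 4, 6, 7, 10, 11, 14, 15, 16, 17, 18, 20, 22, 23; their raw sum = 29.
Each reversal replaces raw with 5 − raw, changing the total by 5 − 2·raw per item.
Total = 52 + 13·5 − 2·29 = 52 + 65 − 58 = 59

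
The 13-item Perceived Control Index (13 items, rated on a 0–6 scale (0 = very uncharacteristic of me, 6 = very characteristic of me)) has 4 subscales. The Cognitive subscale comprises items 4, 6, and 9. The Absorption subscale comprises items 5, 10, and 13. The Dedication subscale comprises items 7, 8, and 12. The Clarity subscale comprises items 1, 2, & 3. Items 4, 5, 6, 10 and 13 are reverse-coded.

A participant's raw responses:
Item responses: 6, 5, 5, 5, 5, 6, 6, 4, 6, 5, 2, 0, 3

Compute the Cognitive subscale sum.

Cognitive items: 4, 6, 9.
Of these, items 4 and 6 are reverse-coded; on a 0–6 scale, reversed = 6 − raw.
  item 4: 6 − 5 = 1
  item 6: 6 − 6 = 0
  item 9: 6
Sum = 1 + 0 + 6 = 7

7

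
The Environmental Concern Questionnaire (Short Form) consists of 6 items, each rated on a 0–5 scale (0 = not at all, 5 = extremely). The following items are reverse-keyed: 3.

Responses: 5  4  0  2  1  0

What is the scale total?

17

Reverse-keyed items use 5 − raw:
  item 3: 5 − 0 = 5
Scored responses: 5, 4, 5, 2, 1, 0
Total = 5 + 4 + 5 + 2 + 1 + 0 = 17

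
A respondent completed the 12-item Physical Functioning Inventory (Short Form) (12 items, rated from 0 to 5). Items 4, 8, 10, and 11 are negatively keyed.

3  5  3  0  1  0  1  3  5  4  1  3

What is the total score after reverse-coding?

33

Negatively keyed items use 5 − raw:
  item 4: 5 − 0 = 5
  item 8: 5 − 3 = 2
  item 10: 5 − 4 = 1
  item 11: 5 − 1 = 4
Scored responses: 3, 5, 3, 5, 1, 0, 1, 2, 5, 1, 4, 3
Total = 3 + 5 + 3 + 5 + 1 + 0 + 1 + 2 + 5 + 1 + 4 + 3 = 33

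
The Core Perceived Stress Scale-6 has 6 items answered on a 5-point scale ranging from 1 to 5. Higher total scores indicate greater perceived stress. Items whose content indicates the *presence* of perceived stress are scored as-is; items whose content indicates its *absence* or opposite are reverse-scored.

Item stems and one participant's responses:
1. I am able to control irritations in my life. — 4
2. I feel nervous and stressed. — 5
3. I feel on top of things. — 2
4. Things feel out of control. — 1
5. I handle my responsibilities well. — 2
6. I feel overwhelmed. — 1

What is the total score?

17

Items 1, 3, 5 describe the absence/opposite of perceived stress → reverse-score.
on a 1–5 scale, reversed = 6 − raw.
  item 1: 6 − 4 = 2
  item 2: 5
  item 3: 6 − 2 = 4
  item 4: 1
  item 5: 6 − 2 = 4
  item 6: 1
Total = 2 + 5 + 4 + 1 + 4 + 1 = 17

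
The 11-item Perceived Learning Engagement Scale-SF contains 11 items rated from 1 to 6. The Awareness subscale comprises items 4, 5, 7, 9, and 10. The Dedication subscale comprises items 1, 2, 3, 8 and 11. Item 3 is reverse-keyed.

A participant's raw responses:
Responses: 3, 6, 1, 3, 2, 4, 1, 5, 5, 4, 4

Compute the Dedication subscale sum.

24

Dedication items: 1, 2, 3, 8, 11.
Of these, item 3 is reverse-keyed; reverse-coded value = 7 − response.
  item 1: 3
  item 2: 6
  item 3: 7 − 1 = 6
  item 8: 5
  item 11: 4
Sum = 3 + 6 + 6 + 5 + 4 = 24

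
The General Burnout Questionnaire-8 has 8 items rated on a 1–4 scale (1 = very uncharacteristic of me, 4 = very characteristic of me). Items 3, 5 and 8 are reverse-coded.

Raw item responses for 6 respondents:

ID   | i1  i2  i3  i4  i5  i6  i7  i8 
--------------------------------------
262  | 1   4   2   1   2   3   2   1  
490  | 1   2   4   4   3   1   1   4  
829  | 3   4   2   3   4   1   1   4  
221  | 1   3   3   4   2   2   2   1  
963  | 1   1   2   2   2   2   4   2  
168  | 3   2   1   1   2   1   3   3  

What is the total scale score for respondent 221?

21

Respondent 221 raw: 1, 3, 3, 4, 2, 2, 2, 1.
Reverse-coded (on a 1–4 scale, reversed = 5 − raw):
  item 1: 1
  item 2: 3
  item 3: 5 − 3 = 2
  item 4: 4
  item 5: 5 − 2 = 3
  item 6: 2
  item 7: 2
  item 8: 5 − 1 = 4
Sum = 1 + 3 + 2 + 4 + 3 + 2 + 2 + 4 = 21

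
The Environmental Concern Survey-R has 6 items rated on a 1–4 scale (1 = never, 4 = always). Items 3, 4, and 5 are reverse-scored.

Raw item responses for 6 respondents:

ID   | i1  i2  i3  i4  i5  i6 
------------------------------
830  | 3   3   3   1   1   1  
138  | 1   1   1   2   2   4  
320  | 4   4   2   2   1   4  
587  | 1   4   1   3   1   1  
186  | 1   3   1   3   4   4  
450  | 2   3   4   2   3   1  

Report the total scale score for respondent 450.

12

Respondent 450 raw: 2, 3, 4, 2, 3, 1.
Reverse-coded (reverse-coded value = 5 − response):
  item 1: 2
  item 2: 3
  item 3: 5 − 4 = 1
  item 4: 5 − 2 = 3
  item 5: 5 − 3 = 2
  item 6: 1
Sum = 2 + 3 + 1 + 3 + 2 + 1 = 12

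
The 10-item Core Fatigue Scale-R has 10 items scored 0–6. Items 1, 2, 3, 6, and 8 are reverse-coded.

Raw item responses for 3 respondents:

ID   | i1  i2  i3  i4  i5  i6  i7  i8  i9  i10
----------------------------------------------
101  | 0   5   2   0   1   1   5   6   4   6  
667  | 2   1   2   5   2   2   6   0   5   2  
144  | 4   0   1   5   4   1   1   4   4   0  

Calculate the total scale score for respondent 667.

Respondent 667 raw: 2, 1, 2, 5, 2, 2, 6, 0, 5, 2.
Reverse-coded (reversed = (0+6) − raw = 6 − raw):
  item 1: 6 − 2 = 4
  item 2: 6 − 1 = 5
  item 3: 6 − 2 = 4
  item 4: 5
  item 5: 2
  item 6: 6 − 2 = 4
  item 7: 6
  item 8: 6 − 0 = 6
  item 9: 5
  item 10: 2
Sum = 4 + 5 + 4 + 5 + 2 + 4 + 6 + 6 + 5 + 2 = 43

43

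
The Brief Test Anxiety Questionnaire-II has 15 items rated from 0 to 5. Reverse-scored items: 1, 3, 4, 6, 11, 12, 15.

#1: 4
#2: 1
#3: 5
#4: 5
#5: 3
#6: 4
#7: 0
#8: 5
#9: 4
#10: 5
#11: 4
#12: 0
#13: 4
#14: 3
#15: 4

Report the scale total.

Reverse-scored items use 5 − raw:
  item 1: 5 − 4 = 1
  item 3: 5 − 5 = 0
  item 4: 5 − 5 = 0
  item 6: 5 − 4 = 1
  item 11: 5 − 4 = 1
  item 12: 5 − 0 = 5
  item 15: 5 − 4 = 1
Scored responses: 1, 1, 0, 0, 3, 1, 0, 5, 4, 5, 1, 5, 4, 3, 1
Total = 1 + 1 + 0 + 0 + 3 + 1 + 0 + 5 + 4 + 5 + 1 + 5 + 4 + 3 + 1 = 34

34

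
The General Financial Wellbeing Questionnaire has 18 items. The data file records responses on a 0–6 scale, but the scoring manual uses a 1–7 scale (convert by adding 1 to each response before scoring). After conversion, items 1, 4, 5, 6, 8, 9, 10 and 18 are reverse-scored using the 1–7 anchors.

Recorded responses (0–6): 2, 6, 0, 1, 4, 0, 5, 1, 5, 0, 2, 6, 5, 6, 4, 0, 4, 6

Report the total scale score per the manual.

85

Convert to 1–7: 3, 7, 1, 2, 5, 1, 6, 2, 6, 1, 3, 7, 6, 7, 5, 1, 5, 7
Reverse-coded (on a 1–7 scale, reversed = 8 − raw):
  item 1: 8 − 3 = 5
  item 4: 8 − 2 = 6
  item 5: 8 − 5 = 3
  item 6: 8 − 1 = 7
  item 8: 8 − 2 = 6
  item 9: 8 − 6 = 2
  item 10: 8 − 1 = 7
  item 18: 8 − 7 = 1
Scored: 5, 7, 1, 6, 3, 7, 6, 6, 2, 7, 3, 7, 6, 7, 5, 1, 5, 1
Total = 85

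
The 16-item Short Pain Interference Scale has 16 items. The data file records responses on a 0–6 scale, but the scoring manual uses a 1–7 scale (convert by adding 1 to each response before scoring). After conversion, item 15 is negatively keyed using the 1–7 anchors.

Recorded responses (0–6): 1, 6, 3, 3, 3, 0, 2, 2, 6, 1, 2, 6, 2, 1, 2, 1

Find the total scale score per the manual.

59

Convert to 1–7: 2, 7, 4, 4, 4, 1, 3, 3, 7, 2, 3, 7, 3, 2, 3, 2
Reverse-coded (reversed = (1+7) − raw = 8 − raw):
  item 15: 8 − 3 = 5
Scored: 2, 7, 4, 4, 4, 1, 3, 3, 7, 2, 3, 7, 3, 2, 5, 2
Total = 59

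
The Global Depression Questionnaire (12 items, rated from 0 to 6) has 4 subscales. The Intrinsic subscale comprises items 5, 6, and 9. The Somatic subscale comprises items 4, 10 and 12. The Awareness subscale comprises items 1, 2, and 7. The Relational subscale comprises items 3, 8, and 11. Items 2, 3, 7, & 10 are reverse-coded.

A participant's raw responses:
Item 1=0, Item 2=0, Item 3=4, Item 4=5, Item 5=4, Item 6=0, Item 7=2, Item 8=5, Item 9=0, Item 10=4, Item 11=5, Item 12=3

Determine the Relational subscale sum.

12

Relational items: 3, 8, 11.
Of these, item 3 is reverse-coded; reversed = (0+6) − raw = 6 − raw.
  item 3: 6 − 4 = 2
  item 8: 5
  item 11: 5
Sum = 2 + 5 + 5 = 12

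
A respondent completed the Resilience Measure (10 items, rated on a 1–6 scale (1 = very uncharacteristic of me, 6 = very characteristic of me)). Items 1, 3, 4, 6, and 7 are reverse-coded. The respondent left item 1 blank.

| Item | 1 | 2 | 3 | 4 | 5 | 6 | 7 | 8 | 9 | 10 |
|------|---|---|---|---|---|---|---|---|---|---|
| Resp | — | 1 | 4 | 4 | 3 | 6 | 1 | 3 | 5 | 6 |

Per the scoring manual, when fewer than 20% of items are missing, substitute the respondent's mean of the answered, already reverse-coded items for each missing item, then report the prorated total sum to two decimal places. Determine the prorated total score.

Reverse-coded (reversed = (1+6) − raw = 7 − raw):
  item 3: 7 − 4 = 3
  item 4: 7 − 4 = 3
  item 6: 7 − 6 = 1
  item 7: 7 − 1 = 6
Completed scored items (9 of 10): 1, 3, 3, 3, 1, 6, 3, 5, 6; sum = 31.
Person mean = 31 / 9 ≈ 3.4444
Prorated total = (31 / 9) × 10 = 34.44 (to 2 dp)

34.44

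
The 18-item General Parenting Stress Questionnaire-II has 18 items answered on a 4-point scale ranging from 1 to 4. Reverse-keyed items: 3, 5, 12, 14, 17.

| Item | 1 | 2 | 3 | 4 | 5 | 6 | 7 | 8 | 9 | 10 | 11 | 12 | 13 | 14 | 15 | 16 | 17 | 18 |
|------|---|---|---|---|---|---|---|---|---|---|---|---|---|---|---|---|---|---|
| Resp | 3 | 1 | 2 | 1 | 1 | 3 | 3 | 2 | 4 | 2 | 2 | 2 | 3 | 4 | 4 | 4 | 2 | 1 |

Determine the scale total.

Raw sum = 44. Reverse-keyed items: 3, 5, 12, 14, 17; their raw sum = 11.
Each reversal replaces raw with 5 − raw, changing the total by 5 − 2·raw per item.
Total = 44 + 5·5 − 2·11 = 44 + 25 − 22 = 47

47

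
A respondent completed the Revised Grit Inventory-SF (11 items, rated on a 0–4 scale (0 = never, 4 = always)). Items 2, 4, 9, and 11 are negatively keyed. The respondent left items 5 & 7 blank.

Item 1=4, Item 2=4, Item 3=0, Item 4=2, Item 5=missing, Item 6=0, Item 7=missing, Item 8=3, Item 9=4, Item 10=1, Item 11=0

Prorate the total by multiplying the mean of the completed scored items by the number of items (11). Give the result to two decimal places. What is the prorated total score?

17.11

Reverse-coded (on a 0–4 scale, reversed = 4 − raw):
  item 2: 4 − 4 = 0
  item 4: 4 − 2 = 2
  item 9: 4 − 4 = 0
  item 11: 4 − 0 = 4
Completed scored items (9 of 11): 4, 0, 0, 2, 0, 3, 0, 1, 4; sum = 14.
Person mean = 14 / 9 ≈ 1.5556
Prorated total = (14 / 9) × 11 = 17.11 (to 2 dp)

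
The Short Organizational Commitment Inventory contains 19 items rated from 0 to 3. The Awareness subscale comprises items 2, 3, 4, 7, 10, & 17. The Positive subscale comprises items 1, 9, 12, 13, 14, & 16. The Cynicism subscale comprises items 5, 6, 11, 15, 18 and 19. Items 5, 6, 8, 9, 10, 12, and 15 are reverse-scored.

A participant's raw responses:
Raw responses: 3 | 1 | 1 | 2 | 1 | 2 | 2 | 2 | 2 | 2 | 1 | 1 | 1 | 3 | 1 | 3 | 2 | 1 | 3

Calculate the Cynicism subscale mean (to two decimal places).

1.67

Cynicism items: 5, 6, 11, 15, 18, 19.
Of these, items 5, 6, and 15 are reverse-scored; on a 0–3 scale, reversed = 3 − raw.
  item 5: 3 − 1 = 2
  item 6: 3 − 2 = 1
  item 11: 1
  item 15: 3 − 1 = 2
  item 18: 1
  item 19: 3
Sum = 2 + 1 + 1 + 2 + 1 + 3 = 10
Mean = 10 / 6 = 1.67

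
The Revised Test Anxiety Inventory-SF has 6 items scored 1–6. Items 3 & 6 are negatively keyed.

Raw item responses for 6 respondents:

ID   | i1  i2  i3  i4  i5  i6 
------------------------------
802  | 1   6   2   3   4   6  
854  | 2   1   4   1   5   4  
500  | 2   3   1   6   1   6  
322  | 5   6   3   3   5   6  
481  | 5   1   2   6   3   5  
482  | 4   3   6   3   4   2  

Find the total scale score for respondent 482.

20

Respondent 482 raw: 4, 3, 6, 3, 4, 2.
Reverse-coded (reversed = (1+6) − raw = 7 − raw):
  item 1: 4
  item 2: 3
  item 3: 7 − 6 = 1
  item 4: 3
  item 5: 4
  item 6: 7 − 2 = 5
Sum = 4 + 3 + 1 + 3 + 4 + 5 = 20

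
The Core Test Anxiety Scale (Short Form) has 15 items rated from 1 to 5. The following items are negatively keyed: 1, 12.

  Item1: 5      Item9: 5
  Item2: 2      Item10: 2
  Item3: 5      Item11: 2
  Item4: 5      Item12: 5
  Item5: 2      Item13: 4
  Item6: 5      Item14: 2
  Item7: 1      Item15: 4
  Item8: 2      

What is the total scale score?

43

Reverse-coded items (reversed = (1+5) − raw = 6 − raw):
  item 1: 6 − 5 = 1
  item 12: 6 − 5 = 1
After reverse-coding: 1, 2, 5, 5, 2, 5, 1, 2, 5, 2, 2, 1, 4, 2, 4
Total = 1 + 2 + 5 + 5 + 2 + 5 + 1 + 2 + 5 + 2 + 2 + 1 + 4 + 2 + 4 = 43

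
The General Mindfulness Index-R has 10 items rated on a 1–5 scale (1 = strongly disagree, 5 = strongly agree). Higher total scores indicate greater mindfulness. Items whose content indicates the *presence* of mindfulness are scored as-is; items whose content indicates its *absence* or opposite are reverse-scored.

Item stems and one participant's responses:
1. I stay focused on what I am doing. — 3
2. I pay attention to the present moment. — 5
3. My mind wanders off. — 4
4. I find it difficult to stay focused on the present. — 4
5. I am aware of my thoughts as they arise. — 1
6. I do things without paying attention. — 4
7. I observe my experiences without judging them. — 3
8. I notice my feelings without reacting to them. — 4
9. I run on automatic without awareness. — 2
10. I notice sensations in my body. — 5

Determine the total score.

31

Items 3, 4, 6, 9 describe the absence/opposite of mindfulness → reverse-score.
reversed = (1+5) − raw = 6 − raw.
  item 1: 3
  item 2: 5
  item 3: 6 − 4 = 2
  item 4: 6 − 4 = 2
  item 5: 1
  item 6: 6 − 4 = 2
  item 7: 3
  item 8: 4
  item 9: 6 − 2 = 4
  item 10: 5
Total = 3 + 5 + 2 + 2 + 1 + 2 + 3 + 4 + 4 + 5 = 31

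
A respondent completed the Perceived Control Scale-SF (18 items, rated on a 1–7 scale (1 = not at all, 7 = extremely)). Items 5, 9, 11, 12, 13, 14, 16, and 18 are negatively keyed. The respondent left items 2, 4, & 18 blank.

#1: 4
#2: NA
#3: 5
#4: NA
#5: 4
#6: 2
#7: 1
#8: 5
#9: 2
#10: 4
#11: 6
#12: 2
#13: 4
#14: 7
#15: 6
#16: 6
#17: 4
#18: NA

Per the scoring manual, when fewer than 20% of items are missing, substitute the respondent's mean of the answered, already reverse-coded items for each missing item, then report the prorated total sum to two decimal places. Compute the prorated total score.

Reverse-coded (on a 1–7 scale, reversed = 8 − raw):
  item 5: 8 − 4 = 4
  item 9: 8 − 2 = 6
  item 11: 8 − 6 = 2
  item 12: 8 − 2 = 6
  item 13: 8 − 4 = 4
  item 14: 8 − 7 = 1
  item 16: 8 − 6 = 2
Completed scored items (15 of 18): 4, 5, 4, 2, 1, 5, 6, 4, 2, 6, 4, 1, 6, 2, 4; sum = 56.
Person mean = 56 / 15 ≈ 3.7333
Prorated total = (56 / 15) × 18 = 67.20 (to 2 dp)

67.20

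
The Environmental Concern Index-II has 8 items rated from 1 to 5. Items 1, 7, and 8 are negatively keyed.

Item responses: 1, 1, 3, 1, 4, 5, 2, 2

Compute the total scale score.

Negatively keyed items use 6 − raw:
  item 1: 6 − 1 = 5
  item 7: 6 − 2 = 4
  item 8: 6 − 2 = 4
After reverse-coding: 5, 1, 3, 1, 4, 5, 4, 4
Total = 5 + 1 + 3 + 1 + 4 + 5 + 4 + 4 = 27

27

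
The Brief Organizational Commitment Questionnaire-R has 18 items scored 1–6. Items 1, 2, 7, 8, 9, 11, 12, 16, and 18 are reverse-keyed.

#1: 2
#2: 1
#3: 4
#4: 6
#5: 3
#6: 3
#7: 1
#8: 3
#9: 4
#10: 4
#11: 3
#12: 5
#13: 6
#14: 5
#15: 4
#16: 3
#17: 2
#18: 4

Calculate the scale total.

74

Reverse-keyed items use 7 − raw:
  item 1: 7 − 2 = 5
  item 2: 7 − 1 = 6
  item 7: 7 − 1 = 6
  item 8: 7 − 3 = 4
  item 9: 7 − 4 = 3
  item 11: 7 − 3 = 4
  item 12: 7 − 5 = 2
  item 16: 7 − 3 = 4
  item 18: 7 − 4 = 3
Scored responses: 5, 6, 4, 6, 3, 3, 6, 4, 3, 4, 4, 2, 6, 5, 4, 4, 2, 3
Total = 5 + 6 + 4 + 6 + 3 + 3 + 6 + 4 + 3 + 4 + 4 + 2 + 6 + 5 + 4 + 4 + 2 + 3 = 74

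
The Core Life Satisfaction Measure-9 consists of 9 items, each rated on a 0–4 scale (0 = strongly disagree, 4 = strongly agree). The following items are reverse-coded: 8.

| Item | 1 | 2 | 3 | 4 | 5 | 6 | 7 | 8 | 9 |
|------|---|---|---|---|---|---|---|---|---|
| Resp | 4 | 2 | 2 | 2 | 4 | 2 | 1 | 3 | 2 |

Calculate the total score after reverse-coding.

Reverse-coded items use 4 − raw:
  item 8: 4 − 3 = 1
Scored items: 4, 2, 2, 2, 4, 2, 1, 1, 2
Total = 4 + 2 + 2 + 2 + 4 + 2 + 1 + 1 + 2 = 20

20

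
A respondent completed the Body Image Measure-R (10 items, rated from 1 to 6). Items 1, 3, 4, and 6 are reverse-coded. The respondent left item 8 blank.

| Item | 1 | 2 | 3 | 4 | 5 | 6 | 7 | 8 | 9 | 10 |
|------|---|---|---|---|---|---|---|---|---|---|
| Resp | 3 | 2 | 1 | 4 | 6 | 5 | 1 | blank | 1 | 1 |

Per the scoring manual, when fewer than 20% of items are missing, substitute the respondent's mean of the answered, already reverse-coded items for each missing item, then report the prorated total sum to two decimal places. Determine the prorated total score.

28.89

Reverse-coded (on a 1–6 scale, reversed = 7 − raw):
  item 1: 7 − 3 = 4
  item 3: 7 − 1 = 6
  item 4: 7 − 4 = 3
  item 6: 7 − 5 = 2
Completed scored items (9 of 10): 4, 2, 6, 3, 6, 2, 1, 1, 1; sum = 26.
Person mean = 26 / 9 ≈ 2.8889
Prorated total = (26 / 9) × 10 = 28.89 (to 2 dp)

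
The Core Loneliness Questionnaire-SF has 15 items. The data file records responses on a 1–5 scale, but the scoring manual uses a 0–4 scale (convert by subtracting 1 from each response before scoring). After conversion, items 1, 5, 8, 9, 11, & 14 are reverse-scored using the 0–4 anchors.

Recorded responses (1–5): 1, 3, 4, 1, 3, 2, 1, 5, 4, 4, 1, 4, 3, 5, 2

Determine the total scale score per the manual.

Convert to 0–4: 0, 2, 3, 0, 2, 1, 0, 4, 3, 3, 0, 3, 2, 4, 1
Reverse-coded (reverse-coded value = 4 − response):
  item 1: 4 − 0 = 4
  item 5: 4 − 2 = 2
  item 8: 4 − 4 = 0
  item 9: 4 − 3 = 1
  item 11: 4 − 0 = 4
  item 14: 4 − 4 = 0
Scored: 4, 2, 3, 0, 2, 1, 0, 0, 1, 3, 4, 3, 2, 0, 1
Total = 26

26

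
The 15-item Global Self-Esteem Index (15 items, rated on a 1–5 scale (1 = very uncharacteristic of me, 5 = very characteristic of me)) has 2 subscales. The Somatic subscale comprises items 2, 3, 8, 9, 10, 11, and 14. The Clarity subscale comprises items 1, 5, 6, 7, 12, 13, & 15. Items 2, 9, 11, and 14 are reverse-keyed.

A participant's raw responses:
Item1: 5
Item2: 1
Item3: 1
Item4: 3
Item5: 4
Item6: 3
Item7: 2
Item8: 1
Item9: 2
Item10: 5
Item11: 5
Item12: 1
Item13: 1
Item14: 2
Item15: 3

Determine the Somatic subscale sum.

Somatic items: 2, 3, 8, 9, 10, 11, 14.
Of these, items 2, 9, 11 and 14 are reverse-keyed; on a 1–5 scale, reversed = 6 − raw.
  item 2: 6 − 1 = 5
  item 3: 1
  item 8: 1
  item 9: 6 − 2 = 4
  item 10: 5
  item 11: 6 − 5 = 1
  item 14: 6 − 2 = 4
Sum = 5 + 1 + 1 + 4 + 5 + 1 + 4 = 21

21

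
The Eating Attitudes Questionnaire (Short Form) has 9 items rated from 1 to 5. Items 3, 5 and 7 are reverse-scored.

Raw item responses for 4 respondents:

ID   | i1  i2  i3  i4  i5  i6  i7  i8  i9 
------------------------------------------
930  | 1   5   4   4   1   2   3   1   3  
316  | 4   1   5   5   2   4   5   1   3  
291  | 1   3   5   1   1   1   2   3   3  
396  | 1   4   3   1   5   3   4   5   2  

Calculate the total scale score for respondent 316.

24

Respondent 316 raw: 4, 1, 5, 5, 2, 4, 5, 1, 3.
Reverse-coded (on a 1–5 scale, reversed = 6 − raw):
  item 1: 4
  item 2: 1
  item 3: 6 − 5 = 1
  item 4: 5
  item 5: 6 − 2 = 4
  item 6: 4
  item 7: 6 − 5 = 1
  item 8: 1
  item 9: 3
Sum = 4 + 1 + 1 + 5 + 4 + 4 + 1 + 1 + 3 = 24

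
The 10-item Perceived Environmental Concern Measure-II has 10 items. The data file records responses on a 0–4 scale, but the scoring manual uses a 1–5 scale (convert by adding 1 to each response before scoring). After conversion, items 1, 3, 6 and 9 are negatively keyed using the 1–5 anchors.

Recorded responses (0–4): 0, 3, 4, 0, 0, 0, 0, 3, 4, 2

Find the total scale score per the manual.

Convert to 1–5: 1, 4, 5, 1, 1, 1, 1, 4, 5, 3
Reverse-coded (reversed = (1+5) − raw = 6 − raw):
  item 1: 6 − 1 = 5
  item 3: 6 − 5 = 1
  item 6: 6 − 1 = 5
  item 9: 6 − 5 = 1
Scored: 5, 4, 1, 1, 1, 5, 1, 4, 1, 3
Total = 26

26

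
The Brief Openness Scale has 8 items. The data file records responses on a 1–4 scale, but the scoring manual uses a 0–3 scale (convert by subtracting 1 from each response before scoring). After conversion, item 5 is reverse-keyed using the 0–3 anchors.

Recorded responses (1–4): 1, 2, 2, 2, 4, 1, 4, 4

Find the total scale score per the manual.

9

Convert to 0–3: 0, 1, 1, 1, 3, 0, 3, 3
Reverse-coded (reverse-coded value = 3 − response):
  item 5: 3 − 3 = 0
Scored: 0, 1, 1, 1, 0, 0, 3, 3
Total = 9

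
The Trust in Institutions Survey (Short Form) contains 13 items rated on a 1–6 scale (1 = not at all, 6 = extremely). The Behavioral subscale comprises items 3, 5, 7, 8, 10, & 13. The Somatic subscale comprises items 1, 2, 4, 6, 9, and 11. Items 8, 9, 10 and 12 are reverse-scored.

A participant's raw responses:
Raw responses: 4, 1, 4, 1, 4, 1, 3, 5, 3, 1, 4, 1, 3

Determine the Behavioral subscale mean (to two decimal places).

Behavioral items: 3, 5, 7, 8, 10, 13.
Of these, items 8 and 10 are reverse-scored; reversed = (1+6) − raw = 7 − raw.
  item 3: 4
  item 5: 4
  item 7: 3
  item 8: 7 − 5 = 2
  item 10: 7 − 1 = 6
  item 13: 3
Sum = 4 + 4 + 3 + 2 + 6 + 3 = 22
Mean = 22 / 6 = 3.67

3.67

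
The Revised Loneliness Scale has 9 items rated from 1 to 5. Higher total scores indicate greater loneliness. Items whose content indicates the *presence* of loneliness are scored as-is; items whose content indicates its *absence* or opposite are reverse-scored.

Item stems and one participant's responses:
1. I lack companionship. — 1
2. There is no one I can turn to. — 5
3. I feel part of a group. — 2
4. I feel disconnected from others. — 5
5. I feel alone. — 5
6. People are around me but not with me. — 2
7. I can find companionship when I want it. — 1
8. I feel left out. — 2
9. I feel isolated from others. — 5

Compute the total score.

Items 3, 7 describe the absence/opposite of loneliness → reverse-score.
reversed = (1+5) − raw = 6 − raw.
  item 1: 1
  item 2: 5
  item 3: 6 − 2 = 4
  item 4: 5
  item 5: 5
  item 6: 2
  item 7: 6 − 1 = 5
  item 8: 2
  item 9: 5
Total = 1 + 5 + 4 + 5 + 5 + 2 + 5 + 2 + 5 = 34

34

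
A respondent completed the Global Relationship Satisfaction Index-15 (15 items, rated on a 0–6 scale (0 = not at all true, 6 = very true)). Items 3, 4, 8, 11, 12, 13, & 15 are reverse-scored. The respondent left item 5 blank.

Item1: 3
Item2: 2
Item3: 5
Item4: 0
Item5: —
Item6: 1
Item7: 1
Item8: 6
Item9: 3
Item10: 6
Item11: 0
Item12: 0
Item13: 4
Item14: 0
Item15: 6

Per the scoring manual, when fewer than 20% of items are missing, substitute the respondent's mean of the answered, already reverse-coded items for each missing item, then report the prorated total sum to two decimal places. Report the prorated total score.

Reverse-coded (on a 0–6 scale, reversed = 6 − raw):
  item 3: 6 − 5 = 1
  item 4: 6 − 0 = 6
  item 8: 6 − 6 = 0
  item 11: 6 − 0 = 6
  item 12: 6 − 0 = 6
  item 13: 6 − 4 = 2
  item 15: 6 − 6 = 0
Completed scored items (14 of 15): 3, 2, 1, 6, 1, 1, 0, 3, 6, 6, 6, 2, 0, 0; sum = 37.
Person mean = 37 / 14 ≈ 2.6429
Prorated total = (37 / 14) × 15 = 39.64 (to 2 dp)

39.64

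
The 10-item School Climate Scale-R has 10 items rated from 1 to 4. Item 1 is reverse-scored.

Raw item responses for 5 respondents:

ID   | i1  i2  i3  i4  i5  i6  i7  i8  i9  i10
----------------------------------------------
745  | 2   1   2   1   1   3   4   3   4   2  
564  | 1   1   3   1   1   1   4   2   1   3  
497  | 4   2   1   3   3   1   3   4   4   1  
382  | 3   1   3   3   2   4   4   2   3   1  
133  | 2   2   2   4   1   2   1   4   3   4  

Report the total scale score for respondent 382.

Respondent 382 raw: 3, 1, 3, 3, 2, 4, 4, 2, 3, 1.
Reverse-coded (on a 1–4 scale, reversed = 5 − raw):
  item 1: 5 − 3 = 2
  item 2: 1
  item 3: 3
  item 4: 3
  item 5: 2
  item 6: 4
  item 7: 4
  item 8: 2
  item 9: 3
  item 10: 1
Sum = 2 + 1 + 3 + 3 + 2 + 4 + 4 + 2 + 3 + 1 = 25

25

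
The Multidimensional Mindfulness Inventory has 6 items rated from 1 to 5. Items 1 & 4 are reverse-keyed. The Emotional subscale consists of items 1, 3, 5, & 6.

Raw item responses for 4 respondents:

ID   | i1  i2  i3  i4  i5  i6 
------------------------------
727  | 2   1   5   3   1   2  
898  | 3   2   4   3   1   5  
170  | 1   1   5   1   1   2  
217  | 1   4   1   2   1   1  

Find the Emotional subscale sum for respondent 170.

Respondent 170 raw: 1, 1, 5, 1, 1, 2.
Emotional items: 1, 3, 5, 6.
Reverse-coded (reverse-coded value = 6 − response):
  item 1: 6 − 1 = 5
  item 3: 5
  item 5: 1
  item 6: 2
Sum = 5 + 5 + 1 + 2 = 13

13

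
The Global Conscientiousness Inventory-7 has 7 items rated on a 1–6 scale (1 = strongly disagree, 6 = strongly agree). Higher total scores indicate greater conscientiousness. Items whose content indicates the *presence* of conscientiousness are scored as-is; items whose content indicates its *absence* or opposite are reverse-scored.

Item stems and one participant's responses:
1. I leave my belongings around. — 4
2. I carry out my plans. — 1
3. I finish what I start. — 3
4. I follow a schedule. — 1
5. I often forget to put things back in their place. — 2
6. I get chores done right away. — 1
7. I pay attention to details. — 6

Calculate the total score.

Items 1, 5 describe the absence/opposite of conscientiousness → reverse-score.
on a 1–6 scale, reversed = 7 − raw.
  item 1: 7 − 4 = 3
  item 2: 1
  item 3: 3
  item 4: 1
  item 5: 7 − 2 = 5
  item 6: 1
  item 7: 6
Total = 3 + 1 + 3 + 1 + 5 + 1 + 6 = 20

20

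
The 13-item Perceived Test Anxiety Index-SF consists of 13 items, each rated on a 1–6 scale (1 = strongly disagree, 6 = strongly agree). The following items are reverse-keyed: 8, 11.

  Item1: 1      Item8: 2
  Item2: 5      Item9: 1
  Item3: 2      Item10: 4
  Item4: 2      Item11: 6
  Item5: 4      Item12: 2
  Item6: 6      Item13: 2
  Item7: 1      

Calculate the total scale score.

36

Raw sum = 38. Reverse-keyed items: 8, 11; their raw sum = 8.
Each reversal replaces raw with 7 − raw, changing the total by 7 − 2·raw per item.
Total = 38 + 2·7 − 2·8 = 38 + 14 − 16 = 36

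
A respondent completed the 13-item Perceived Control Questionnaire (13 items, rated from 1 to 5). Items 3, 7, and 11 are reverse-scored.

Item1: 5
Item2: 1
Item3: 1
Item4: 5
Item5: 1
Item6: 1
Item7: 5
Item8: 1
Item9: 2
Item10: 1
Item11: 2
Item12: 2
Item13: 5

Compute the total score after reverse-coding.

34

Apply reverse scoring (reverse-coded value = 6 − response):
  item 3: 6 − 1 = 5
  item 7: 6 − 5 = 1
  item 11: 6 − 2 = 4
Scored items: 5, 1, 5, 5, 1, 1, 1, 1, 2, 1, 4, 2, 5
Total = 5 + 1 + 5 + 5 + 1 + 1 + 1 + 1 + 2 + 1 + 4 + 2 + 5 = 34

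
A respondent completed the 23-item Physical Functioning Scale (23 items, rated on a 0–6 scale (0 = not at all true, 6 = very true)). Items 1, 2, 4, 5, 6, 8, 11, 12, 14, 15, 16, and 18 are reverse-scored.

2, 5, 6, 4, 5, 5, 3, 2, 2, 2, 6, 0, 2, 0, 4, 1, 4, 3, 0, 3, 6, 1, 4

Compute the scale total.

Raw sum = 70. Reverse-scored items: 1, 2, 4, 5, 6, 8, 11, 12, 14, 15, 16, 18; their raw sum = 37.
Each reversal replaces raw with 6 − raw, changing the total by 6 − 2·raw per item.
Total = 70 + 12·6 − 2·37 = 70 + 72 − 74 = 68

68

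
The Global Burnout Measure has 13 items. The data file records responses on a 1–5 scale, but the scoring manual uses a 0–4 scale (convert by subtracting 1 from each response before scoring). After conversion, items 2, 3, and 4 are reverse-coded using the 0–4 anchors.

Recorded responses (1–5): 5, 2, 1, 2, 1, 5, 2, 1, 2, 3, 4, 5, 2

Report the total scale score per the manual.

Convert to 0–4: 4, 1, 0, 1, 0, 4, 1, 0, 1, 2, 3, 4, 1
Reverse-coded (reverse-coded value = 4 − response):
  item 2: 4 − 1 = 3
  item 3: 4 − 0 = 4
  item 4: 4 − 1 = 3
Scored: 4, 3, 4, 3, 0, 4, 1, 0, 1, 2, 3, 4, 1
Total = 30

30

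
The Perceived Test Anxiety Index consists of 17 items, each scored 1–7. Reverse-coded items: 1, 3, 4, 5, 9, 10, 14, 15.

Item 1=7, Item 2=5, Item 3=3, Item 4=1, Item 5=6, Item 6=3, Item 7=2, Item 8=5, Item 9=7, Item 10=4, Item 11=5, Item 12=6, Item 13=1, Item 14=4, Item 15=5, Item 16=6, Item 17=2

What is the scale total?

Raw sum = 72. Reverse-coded items: 1, 3, 4, 5, 9, 10, 14, 15; their raw sum = 37.
Each reversal replaces raw with 8 − raw, changing the total by 8 − 2·raw per item.
Total = 72 + 8·8 − 2·37 = 72 + 64 − 74 = 62

62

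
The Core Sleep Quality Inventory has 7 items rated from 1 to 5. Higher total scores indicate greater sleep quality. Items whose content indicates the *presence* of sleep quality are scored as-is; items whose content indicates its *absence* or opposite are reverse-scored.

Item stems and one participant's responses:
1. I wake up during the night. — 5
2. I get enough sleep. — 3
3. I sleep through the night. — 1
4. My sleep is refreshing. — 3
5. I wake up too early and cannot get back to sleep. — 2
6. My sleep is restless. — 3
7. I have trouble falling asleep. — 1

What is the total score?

Items 1, 5, 6, 7 describe the absence/opposite of sleep quality → reverse-score.
reverse-coded value = 6 − response.
  item 1: 6 − 5 = 1
  item 2: 3
  item 3: 1
  item 4: 3
  item 5: 6 − 2 = 4
  item 6: 6 − 3 = 3
  item 7: 6 − 1 = 5
Total = 1 + 3 + 1 + 3 + 4 + 3 + 5 = 20

20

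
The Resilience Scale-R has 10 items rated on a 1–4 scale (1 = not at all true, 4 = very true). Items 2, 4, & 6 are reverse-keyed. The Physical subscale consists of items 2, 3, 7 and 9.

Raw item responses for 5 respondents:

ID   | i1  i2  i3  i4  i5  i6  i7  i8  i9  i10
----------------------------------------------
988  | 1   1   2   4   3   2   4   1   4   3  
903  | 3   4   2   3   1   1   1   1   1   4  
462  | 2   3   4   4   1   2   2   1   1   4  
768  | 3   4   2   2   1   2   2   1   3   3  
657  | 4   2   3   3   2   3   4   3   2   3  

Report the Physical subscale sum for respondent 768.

8

Respondent 768 raw: 3, 4, 2, 2, 1, 2, 2, 1, 3, 3.
Physical items: 2, 3, 7, 9.
Reverse-coded (on a 1–4 scale, reversed = 5 − raw):
  item 2: 5 − 4 = 1
  item 3: 2
  item 7: 2
  item 9: 3
Sum = 1 + 2 + 2 + 3 = 8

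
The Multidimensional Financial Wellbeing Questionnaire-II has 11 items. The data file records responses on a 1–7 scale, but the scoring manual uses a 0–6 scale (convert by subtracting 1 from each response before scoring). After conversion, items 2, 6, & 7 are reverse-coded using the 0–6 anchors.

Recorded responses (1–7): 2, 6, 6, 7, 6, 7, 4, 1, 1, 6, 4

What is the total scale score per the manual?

29

Convert to 0–6: 1, 5, 5, 6, 5, 6, 3, 0, 0, 5, 3
Reverse-coded (on a 0–6 scale, reversed = 6 − raw):
  item 2: 6 − 5 = 1
  item 6: 6 − 6 = 0
  item 7: 6 − 3 = 3
Scored: 1, 1, 5, 6, 5, 0, 3, 0, 0, 5, 3
Total = 29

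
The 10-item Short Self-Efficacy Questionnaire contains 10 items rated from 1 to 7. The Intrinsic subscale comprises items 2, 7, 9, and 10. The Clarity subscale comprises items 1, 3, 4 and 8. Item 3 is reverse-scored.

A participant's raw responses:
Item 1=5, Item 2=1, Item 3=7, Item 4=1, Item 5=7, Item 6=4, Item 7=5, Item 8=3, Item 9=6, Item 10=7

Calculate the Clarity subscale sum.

Clarity items: 1, 3, 4, 8.
Of these, item 3 is reverse-scored; reversed = (1+7) − raw = 8 − raw.
  item 1: 5
  item 3: 8 − 7 = 1
  item 4: 1
  item 8: 3
Sum = 5 + 1 + 1 + 3 = 10

10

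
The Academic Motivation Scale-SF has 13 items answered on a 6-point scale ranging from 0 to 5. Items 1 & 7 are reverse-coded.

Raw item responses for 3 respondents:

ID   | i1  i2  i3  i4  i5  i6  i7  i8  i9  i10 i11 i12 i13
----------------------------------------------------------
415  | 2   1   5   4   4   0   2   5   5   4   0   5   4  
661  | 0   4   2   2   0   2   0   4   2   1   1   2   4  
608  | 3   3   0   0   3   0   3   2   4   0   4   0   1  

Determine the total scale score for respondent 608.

Respondent 608 raw: 3, 3, 0, 0, 3, 0, 3, 2, 4, 0, 4, 0, 1.
Reverse-coded (on a 0–5 scale, reversed = 5 − raw):
  item 1: 5 − 3 = 2
  item 2: 3
  item 3: 0
  item 4: 0
  item 5: 3
  item 6: 0
  item 7: 5 − 3 = 2
  item 8: 2
  item 9: 4
  item 10: 0
  item 11: 4
  item 12: 0
  item 13: 1
Sum = 2 + 3 + 0 + 0 + 3 + 0 + 2 + 2 + 4 + 0 + 4 + 0 + 1 = 21

21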